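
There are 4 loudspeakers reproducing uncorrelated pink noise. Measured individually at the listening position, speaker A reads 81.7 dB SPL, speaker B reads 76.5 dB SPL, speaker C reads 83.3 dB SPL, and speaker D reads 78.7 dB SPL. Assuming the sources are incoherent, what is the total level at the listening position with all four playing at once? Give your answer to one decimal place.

Add the sources as powers (linear), then convert back to dB:
L_total = 10·log₁₀(10^(81.7/10) + 10^(76.5/10) + 10^(83.3/10) + 10^(78.7/10)) = 10·log₁₀(480500000) = 86.8 dB SPL.

86.8 dB SPL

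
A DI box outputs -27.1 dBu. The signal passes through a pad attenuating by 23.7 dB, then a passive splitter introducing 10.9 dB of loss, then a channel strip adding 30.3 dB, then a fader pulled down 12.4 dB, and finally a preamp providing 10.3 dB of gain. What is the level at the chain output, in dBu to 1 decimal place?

-33.5 dBu

In dB, series stages simply add:
-27.1 − 23.7 − 10.9 + 30.3 − 12.4 + 10.3 = -33.5 dBu.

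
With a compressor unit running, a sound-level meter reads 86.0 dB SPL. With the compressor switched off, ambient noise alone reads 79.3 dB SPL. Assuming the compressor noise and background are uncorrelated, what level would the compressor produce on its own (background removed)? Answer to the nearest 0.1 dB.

Background correction is a power subtraction:
L_src = 10·log₁₀(10^(86.0/10) − 10^(79.3/10)) = 10·log₁₀(313000000) = 85.0 dB SPL.

85.0 dB SPL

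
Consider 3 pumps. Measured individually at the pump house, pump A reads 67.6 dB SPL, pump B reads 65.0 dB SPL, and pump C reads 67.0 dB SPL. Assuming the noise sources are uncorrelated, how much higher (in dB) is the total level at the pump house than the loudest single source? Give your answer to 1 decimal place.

3.8 dB

Uncorrelated sources add in intensity (power), not in dB.
L_total = 10·log₁₀(10^(67.6/10) + 10^(65.0/10) + 10^(67.0/10)) = 71.44 dB SPL.
Excess over the loudest (67.6 dB): 71.44 − 67.6 = 3.8 dB.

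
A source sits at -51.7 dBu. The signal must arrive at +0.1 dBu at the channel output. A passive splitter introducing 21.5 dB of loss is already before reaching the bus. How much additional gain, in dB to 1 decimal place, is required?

73.3 dB

The required make-up gain is the shortfall in the dB sum.
G = +0.1 − (-51.7) + 21.5 = 73.3 dB.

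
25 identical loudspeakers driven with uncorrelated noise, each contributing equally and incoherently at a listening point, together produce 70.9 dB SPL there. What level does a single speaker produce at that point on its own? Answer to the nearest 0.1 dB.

25 equal incoherent sources add 10·log₁₀(25) = 13.98 dB over one source.
L_one = 70.9 − 13.98 = 56.9 dB SPL.

56.9 dB SPL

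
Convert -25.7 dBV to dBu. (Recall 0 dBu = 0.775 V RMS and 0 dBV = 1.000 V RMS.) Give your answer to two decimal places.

-23.49 dBu

The offset between the scales is 20·log₁₀(0.775/1.000) = −2.214 dB.
So dBu = -25.7 + 2.214 = -23.49 dBu.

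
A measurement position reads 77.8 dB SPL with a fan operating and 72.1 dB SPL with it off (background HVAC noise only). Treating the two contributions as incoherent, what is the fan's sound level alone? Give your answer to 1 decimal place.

76.4 dB SPL

Subtract intensities: L_src = 10·log₁₀(10^(L_total/10) − 10^(L_bg/10)).
L_src = 10·log₁₀(10^(77.8/10) − 10^(72.1/10)) = 10·log₁₀(44040000) = 76.4 dB SPL.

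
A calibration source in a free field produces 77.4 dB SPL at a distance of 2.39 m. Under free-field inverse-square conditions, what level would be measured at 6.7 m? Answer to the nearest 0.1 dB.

Free-field point source: level drops by 20·log₁₀ of the distance ratio.
ΔL = −20·log₁₀(6.7/2.39) = -8.95 dB, so L₂ = 77.4 + (-8.95) = 68.4 dB SPL.

68.4 dB SPL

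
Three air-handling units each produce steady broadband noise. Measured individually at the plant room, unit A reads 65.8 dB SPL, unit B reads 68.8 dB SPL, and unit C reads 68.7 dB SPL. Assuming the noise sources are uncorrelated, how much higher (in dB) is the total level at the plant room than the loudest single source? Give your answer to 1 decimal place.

Add the sources as powers (linear), then convert back to dB:
L_total = 10·log₁₀(10^(65.8/10) + 10^(68.8/10) + 10^(68.7/10)) = 72.74 dB SPL.
Excess over the loudest (68.8 dB): 72.74 − 68.8 = 3.9 dB.

3.9 dB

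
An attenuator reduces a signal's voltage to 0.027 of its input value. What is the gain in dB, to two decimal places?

For a voltage ratio, dB = 20·log₁₀(V₂/V₁).
20·log₁₀(0.027) = -31.37 dB.

-31.37 dB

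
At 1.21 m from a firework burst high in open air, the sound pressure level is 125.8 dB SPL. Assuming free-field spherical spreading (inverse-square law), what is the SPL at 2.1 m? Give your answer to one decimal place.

121.0 dB SPL

Free-field point source: level drops by 20·log₁₀ of the distance ratio.
ΔL = −20·log₁₀(2.1/1.21) = -4.79 dB, so L₂ = 125.8 + (-4.79) = 121.0 dB SPL.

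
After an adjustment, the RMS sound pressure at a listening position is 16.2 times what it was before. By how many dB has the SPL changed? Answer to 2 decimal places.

SPL change from a pressure ratio uses the 20·log₁₀ form:
20·log₁₀(16.2) = 24.19 dB.

24.19 dB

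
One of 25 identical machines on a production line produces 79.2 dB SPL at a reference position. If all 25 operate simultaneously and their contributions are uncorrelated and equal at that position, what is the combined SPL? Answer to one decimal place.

25 equal incoherent sources raise the level by 10·log₁₀(25) = 13.98 dB.
L_total = 79.2 + 13.98 = 93.2 dB SPL.

93.2 dB SPL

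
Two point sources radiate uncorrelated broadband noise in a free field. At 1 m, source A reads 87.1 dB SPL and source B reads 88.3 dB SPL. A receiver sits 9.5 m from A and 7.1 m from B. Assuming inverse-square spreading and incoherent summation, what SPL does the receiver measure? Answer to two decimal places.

72.81 dB SPL

At the listener: L_A = 87.1 − 20·log₁₀(9.5) = 67.546 dB; L_B = 88.3 − 20·log₁₀(7.1) = 71.275 dB.
Combined: 10·log₁₀(10^(67.546/10)+10^(71.275/10)) = 72.81 dB SPL.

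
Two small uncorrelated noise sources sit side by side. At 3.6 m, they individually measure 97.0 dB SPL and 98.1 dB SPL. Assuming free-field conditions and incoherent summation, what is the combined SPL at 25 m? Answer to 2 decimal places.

83.76 dB SPL

Combined at 3.6 m: 10·log₁₀(10^(97.0/10)+10^(98.1/10)) = 100.595 dB SPL.
Then apply −20·log₁₀(25/3.6) = -16.833 dB → 83.76 dB SPL.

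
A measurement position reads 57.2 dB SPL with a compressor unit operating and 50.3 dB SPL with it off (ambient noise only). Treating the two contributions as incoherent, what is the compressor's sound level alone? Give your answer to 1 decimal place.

Remove the background by subtracting linear intensities:
L_src = 10·log₁₀(10^(57.2/10) − 10^(50.3/10)) = 10·log₁₀(417700) = 56.2 dB SPL.

56.2 dB SPL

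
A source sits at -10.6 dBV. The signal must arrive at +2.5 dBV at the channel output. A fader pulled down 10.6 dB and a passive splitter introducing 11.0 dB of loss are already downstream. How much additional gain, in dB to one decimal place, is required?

The required make-up gain is the shortfall in the dB sum.
G = +2.5 − (-10.6) + 10.6 + 11.0 = 34.7 dB.

34.7 dB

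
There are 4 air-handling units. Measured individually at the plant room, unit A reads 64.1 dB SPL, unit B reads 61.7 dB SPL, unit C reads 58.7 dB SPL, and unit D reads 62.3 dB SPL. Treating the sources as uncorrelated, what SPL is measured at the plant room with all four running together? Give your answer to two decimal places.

Uncorrelated sources add in intensity (power), not in dB.
L_total = 10·log₁₀(10^(64.1/10) + 10^(61.7/10) + 10^(58.7/10) + 10^(62.3/10)) = 10·log₁₀(6489000) = 68.12 dB SPL.

68.12 dB SPL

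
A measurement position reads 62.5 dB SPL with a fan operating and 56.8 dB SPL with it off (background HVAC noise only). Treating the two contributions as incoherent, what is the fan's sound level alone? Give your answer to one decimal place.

61.1 dB SPL

Remove the background by subtracting linear intensities:
L_src = 10·log₁₀(10^(62.5/10) − 10^(56.8/10)) = 10·log₁₀(1300000) = 61.1 dB SPL.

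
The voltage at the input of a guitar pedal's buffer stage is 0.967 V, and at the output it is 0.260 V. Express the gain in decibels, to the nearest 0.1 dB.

-11.4 dB

Voltage ratio → dB uses the 20·log₁₀ form:
20·log₁₀(0.260/0.967) = 20·log₁₀(0.2689) = -11.4 dB.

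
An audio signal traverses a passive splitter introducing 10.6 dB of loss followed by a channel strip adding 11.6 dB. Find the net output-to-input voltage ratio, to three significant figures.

1.12

Net gain = (−10.6) + 11.6 = 1.0 dB.
Voltage ratio = 10^(1.0/20) = 1.12.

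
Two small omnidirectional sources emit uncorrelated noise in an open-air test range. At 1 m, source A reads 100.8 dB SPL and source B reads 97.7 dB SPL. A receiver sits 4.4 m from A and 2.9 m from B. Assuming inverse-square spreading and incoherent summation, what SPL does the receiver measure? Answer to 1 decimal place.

At the listener: L_A = 100.8 − 20·log₁₀(4.4) = 87.93 dB; L_B = 97.7 − 20·log₁₀(2.9) = 88.45 dB.
Combined: 10·log₁₀(10^(87.93/10)+10^(88.45/10)) = 91.2 dB SPL.

91.2 dB SPL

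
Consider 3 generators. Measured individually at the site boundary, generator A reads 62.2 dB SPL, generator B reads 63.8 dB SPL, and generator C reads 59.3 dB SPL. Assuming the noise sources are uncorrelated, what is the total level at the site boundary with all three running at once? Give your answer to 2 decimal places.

Uncorrelated sources add in intensity (power), not in dB.
L_total = 10·log₁₀(10^(62.2/10) + 10^(63.8/10) + 10^(59.3/10)) = 10·log₁₀(4910000) = 66.91 dB SPL.

66.91 dB SPL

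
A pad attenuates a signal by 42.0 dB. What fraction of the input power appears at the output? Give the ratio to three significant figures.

0.0000631

Power ratio = 10^(dB/10).
10^(-42.0/10) = 10^(-4.200) = 0.0000631.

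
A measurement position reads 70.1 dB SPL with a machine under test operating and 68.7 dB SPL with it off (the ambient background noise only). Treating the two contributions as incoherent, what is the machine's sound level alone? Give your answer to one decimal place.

Subtract intensities: L_src = 10·log₁₀(10^(L_total/10) − 10^(L_bg/10)).
L_src = 10·log₁₀(10^(70.1/10) − 10^(68.7/10)) = 10·log₁₀(2820000) = 64.5 dB SPL.

64.5 dB SPL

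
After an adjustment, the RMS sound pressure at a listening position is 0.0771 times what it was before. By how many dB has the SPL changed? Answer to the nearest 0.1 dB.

SPL change from a pressure ratio uses the 20·log₁₀ form:
20·log₁₀(0.0771) = -22.3 dB.

-22.3 dB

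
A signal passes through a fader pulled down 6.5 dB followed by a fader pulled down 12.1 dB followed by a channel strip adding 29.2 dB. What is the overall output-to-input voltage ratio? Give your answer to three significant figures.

3.39

Net gain = (−6.5) + (−12.1) + 29.2 = 10.6 dB.
Voltage ratio = 10^(10.6/20) = 3.39.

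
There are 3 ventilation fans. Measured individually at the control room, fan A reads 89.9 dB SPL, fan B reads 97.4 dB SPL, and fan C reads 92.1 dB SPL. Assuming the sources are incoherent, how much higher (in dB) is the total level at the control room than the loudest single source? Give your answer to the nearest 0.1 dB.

Add the sources as powers (linear), then convert back to dB:
L_total = 10·log₁₀(10^(89.9/10) + 10^(97.4/10) + 10^(92.1/10)) = 99.08 dB SPL.
Excess over the loudest (97.4 dB): 99.08 − 97.4 = 1.7 dB.

1.7 dB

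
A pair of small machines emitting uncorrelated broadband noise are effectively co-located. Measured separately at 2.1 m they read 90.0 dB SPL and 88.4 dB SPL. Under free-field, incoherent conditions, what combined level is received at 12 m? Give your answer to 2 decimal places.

Combined at 2.1 m: 10·log₁₀(10^(90.0/10)+10^(88.4/10)) = 92.284 dB SPL.
Then apply −20·log₁₀(12/2.1) = -15.139 dB → 77.14 dB SPL.

77.14 dB SPL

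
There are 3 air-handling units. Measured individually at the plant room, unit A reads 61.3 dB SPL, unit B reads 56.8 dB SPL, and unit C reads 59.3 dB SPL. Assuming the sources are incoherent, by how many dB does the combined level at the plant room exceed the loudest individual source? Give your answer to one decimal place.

3.0 dB

Add the sources as powers (linear), then convert back to dB:
L_total = 10·log₁₀(10^(61.3/10) + 10^(56.8/10) + 10^(59.3/10)) = 64.28 dB SPL.
Excess over the loudest (61.3 dB): 64.28 − 61.3 = 3.0 dB.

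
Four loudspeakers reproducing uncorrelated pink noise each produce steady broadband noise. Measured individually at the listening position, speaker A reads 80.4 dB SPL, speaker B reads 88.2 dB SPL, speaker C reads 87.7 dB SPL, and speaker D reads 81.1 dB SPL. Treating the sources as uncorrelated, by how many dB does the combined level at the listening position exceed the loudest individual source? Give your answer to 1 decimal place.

Uncorrelated sources add in intensity (power), not in dB.
L_total = 10·log₁₀(10^(80.4/10) + 10^(88.2/10) + 10^(87.7/10) + 10^(81.1/10)) = 91.73 dB SPL.
Excess over the loudest (88.2 dB): 91.73 − 88.2 = 3.5 dB.

3.5 dB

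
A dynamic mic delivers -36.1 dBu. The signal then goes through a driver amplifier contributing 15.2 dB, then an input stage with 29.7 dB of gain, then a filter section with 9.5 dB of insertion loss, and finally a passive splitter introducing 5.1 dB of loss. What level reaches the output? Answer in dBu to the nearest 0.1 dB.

Cascaded gains and losses add directly in dB.
-36.1 + 15.2 + 29.7 − 9.5 − 5.1 = -5.8 dBu.

-5.8 dBu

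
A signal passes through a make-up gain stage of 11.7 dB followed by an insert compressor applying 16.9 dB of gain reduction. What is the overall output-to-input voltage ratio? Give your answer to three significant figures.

0.550

Net gain = 11.7 + (−16.9) = -5.2 dB.
Voltage ratio = 10^(-5.2/20) = 0.550.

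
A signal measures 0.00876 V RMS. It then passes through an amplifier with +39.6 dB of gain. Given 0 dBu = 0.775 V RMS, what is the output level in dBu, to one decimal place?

+0.7 dBu

Input level: 20·log₁₀(0.00876/0.775) = -38.94 dBu.
Output: -38.94 + 39.6 = +0.7 dBu.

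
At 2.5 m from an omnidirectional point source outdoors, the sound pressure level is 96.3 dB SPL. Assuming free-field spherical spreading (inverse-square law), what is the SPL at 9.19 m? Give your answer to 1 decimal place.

85.0 dB SPL

Free-field point source: level drops by 20·log₁₀ of the distance ratio.
ΔL = −20·log₁₀(9.19/2.5) = -11.31 dB, so L₂ = 96.3 + (-11.31) = 85.0 dB SPL.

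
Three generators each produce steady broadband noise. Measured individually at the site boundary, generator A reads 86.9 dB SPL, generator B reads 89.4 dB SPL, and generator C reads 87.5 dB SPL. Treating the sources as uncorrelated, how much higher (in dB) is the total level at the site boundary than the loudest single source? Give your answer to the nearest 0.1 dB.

3.4 dB

Add the sources as powers (linear), then convert back to dB:
L_total = 10·log₁₀(10^(86.9/10) + 10^(89.4/10) + 10^(87.5/10)) = 92.84 dB SPL.
Excess over the loudest (89.4 dB): 92.84 − 89.4 = 3.4 dB.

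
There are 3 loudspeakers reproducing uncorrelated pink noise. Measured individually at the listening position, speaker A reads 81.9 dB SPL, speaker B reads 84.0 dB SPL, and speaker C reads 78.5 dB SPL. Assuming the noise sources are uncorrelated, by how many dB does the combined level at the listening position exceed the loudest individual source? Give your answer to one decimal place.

Incoherent sources sum as intensities:
L_total = 10·log₁₀(10^(81.9/10) + 10^(84.0/10) + 10^(78.5/10)) = 86.78 dB SPL.
Excess over the loudest (84.0 dB): 86.78 − 84.0 = 2.8 dB.

2.8 dB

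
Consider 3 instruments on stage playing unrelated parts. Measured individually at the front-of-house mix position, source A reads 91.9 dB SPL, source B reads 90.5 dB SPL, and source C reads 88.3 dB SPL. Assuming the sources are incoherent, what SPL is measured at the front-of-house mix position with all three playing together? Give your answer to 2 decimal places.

95.25 dB SPL

Uncorrelated sources add in intensity (power), not in dB.
L_total = 10·log₁₀(10^(91.9/10) + 10^(90.5/10) + 10^(88.3/10)) = 10·log₁₀(3347000000) = 95.25 dB SPL.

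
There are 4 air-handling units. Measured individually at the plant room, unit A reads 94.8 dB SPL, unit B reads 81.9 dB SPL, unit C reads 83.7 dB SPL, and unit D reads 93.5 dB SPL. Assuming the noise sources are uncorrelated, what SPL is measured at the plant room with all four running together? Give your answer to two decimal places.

97.52 dB SPL

Uncorrelated sources add in intensity (power), not in dB.
L_total = 10·log₁₀(10^(94.8/10) + 10^(81.9/10) + 10^(83.7/10) + 10^(93.5/10)) = 10·log₁₀(5648000000) = 97.52 dB SPL.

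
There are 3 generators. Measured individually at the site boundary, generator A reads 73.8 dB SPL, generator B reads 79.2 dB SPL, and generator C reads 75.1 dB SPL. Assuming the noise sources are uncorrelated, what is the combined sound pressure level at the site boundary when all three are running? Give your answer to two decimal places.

81.45 dB SPL

Add the sources as powers (linear), then convert back to dB:
L_total = 10·log₁₀(10^(73.8/10) + 10^(79.2/10) + 10^(75.1/10)) = 10·log₁₀(139500000) = 81.45 dB SPL.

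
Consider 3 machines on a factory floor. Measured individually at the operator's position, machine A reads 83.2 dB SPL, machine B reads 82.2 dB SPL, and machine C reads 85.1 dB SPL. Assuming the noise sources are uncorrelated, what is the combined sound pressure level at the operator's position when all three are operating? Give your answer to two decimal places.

Uncorrelated sources add in intensity (power), not in dB.
L_total = 10·log₁₀(10^(83.2/10) + 10^(82.2/10) + 10^(85.1/10)) = 10·log₁₀(698500000) = 88.44 dB SPL.

88.44 dB SPL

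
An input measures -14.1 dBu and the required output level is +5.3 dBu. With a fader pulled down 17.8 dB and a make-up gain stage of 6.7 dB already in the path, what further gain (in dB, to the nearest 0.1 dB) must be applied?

30.5 dB

The required make-up gain is the shortfall in the dB sum.
G = +5.3 − (-14.1) + 17.8 − 6.7 = 30.5 dB.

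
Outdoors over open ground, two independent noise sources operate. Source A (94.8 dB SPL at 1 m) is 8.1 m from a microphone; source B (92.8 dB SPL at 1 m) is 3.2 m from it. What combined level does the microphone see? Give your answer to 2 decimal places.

83.66 dB SPL

At the listener: L_A = 94.8 − 20·log₁₀(8.1) = 76.630 dB; L_B = 92.8 − 20·log₁₀(3.2) = 82.697 dB.
Combined: 10·log₁₀(10^(76.630/10)+10^(82.697/10)) = 83.66 dB SPL.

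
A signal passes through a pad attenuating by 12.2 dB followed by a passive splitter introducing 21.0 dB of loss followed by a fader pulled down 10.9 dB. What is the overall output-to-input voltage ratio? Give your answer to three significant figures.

Net gain = (−12.2) + (−21.0) + (−10.9) = -44.1 dB.
Voltage ratio = 10^(-44.1/20) = 0.00624.

0.00624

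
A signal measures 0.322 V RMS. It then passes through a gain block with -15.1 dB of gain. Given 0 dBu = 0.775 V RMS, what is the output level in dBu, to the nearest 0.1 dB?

-22.7 dBu

Input level: 20·log₁₀(0.322/0.775) = -7.63 dBu.
Output: -7.63 − 15.1 = -22.7 dBu.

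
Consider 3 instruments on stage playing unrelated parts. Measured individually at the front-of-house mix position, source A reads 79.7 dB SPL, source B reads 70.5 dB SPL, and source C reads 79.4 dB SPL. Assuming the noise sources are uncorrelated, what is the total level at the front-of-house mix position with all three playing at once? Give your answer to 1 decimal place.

82.8 dB SPL

Add the sources as powers (linear), then convert back to dB:
L_total = 10·log₁₀(10^(79.7/10) + 10^(70.5/10) + 10^(79.4/10)) = 10·log₁₀(191600000) = 82.8 dB SPL.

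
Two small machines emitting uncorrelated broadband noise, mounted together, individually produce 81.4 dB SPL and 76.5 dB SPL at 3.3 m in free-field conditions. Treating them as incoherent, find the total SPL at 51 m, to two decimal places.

Combined at 3.3 m: 10·log₁₀(10^(81.4/10)+10^(76.5/10)) = 82.618 dB SPL.
Then apply −20·log₁₀(51/3.3) = -23.781 dB → 58.84 dB SPL.

58.84 dB SPL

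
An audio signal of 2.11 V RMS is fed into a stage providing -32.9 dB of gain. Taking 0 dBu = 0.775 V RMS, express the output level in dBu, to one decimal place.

-24.2 dBu

Input level: 20·log₁₀(2.11/0.775) = 8.70 dBu.
Output: 8.70 − 32.9 = -24.2 dBu.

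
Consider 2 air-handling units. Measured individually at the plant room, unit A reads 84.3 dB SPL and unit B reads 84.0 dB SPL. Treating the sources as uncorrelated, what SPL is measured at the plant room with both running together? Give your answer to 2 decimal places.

Add the sources as powers (linear), then convert back to dB:
L_total = 10·log₁₀(10^(84.3/10) + 10^(84.0/10)) = 10·log₁₀(520300000) = 87.16 dB SPL.

87.16 dB SPL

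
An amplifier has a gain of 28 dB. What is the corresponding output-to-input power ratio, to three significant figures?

Power ratio = 10^(dB/10).
10^(28/10) = 10^(2.800) = 631.

631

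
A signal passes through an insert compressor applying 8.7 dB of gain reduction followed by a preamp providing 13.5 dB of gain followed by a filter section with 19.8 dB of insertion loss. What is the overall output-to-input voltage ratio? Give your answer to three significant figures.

0.178

Net gain = (−8.7) + 13.5 + (−19.8) = -15.0 dB.
Voltage ratio = 10^(-15.0/20) = 0.178.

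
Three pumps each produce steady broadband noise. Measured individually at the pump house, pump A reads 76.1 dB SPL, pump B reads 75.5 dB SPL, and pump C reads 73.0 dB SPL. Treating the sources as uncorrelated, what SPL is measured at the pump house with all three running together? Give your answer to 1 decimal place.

Incoherent sources sum as intensities:
L_total = 10·log₁₀(10^(76.1/10) + 10^(75.5/10) + 10^(73.0/10)) = 10·log₁₀(96170000) = 79.8 dB SPL.

79.8 dB SPL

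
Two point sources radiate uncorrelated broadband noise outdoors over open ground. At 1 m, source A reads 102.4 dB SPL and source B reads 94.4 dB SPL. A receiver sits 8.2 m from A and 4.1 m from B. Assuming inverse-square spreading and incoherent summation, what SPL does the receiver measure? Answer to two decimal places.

86.26 dB SPL

At the listener: L_A = 102.4 − 20·log₁₀(8.2) = 84.124 dB; L_B = 94.4 − 20·log₁₀(4.1) = 82.144 dB.
Combined: 10·log₁₀(10^(84.124/10)+10^(82.144/10)) = 86.26 dB SPL.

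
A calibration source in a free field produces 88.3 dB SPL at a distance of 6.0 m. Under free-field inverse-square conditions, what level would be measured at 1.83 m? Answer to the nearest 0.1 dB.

98.6 dB SPL

Inverse-square spreading gives ΔL = −20·log₁₀(d₂/d₁).
ΔL = −20·log₁₀(1.83/6.0) = 10.31 dB, so L₂ = 88.3 + (10.31) = 98.6 dB SPL.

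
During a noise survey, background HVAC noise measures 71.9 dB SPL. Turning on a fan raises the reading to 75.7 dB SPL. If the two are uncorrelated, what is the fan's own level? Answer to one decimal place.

Remove the background by subtracting linear intensities:
L_src = 10·log₁₀(10^(75.7/10) − 10^(71.9/10)) = 10·log₁₀(21670000) = 73.4 dB SPL.

73.4 dB SPL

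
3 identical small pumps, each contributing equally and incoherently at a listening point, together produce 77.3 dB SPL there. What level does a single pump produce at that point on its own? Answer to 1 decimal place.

3 equal incoherent sources add 10·log₁₀(3) = 4.77 dB over one source.
L_one = 77.3 − 4.77 = 72.5 dB SPL.

72.5 dB SPL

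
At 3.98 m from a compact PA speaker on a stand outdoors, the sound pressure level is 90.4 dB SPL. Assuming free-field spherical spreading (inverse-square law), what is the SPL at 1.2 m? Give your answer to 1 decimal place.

100.8 dB SPL

For a point source in a free field, ΔL = −20·log₁₀(d₂/d₁).
ΔL = −20·log₁₀(1.2/3.98) = 10.41 dB, so L₂ = 90.4 + (10.41) = 100.8 dB SPL.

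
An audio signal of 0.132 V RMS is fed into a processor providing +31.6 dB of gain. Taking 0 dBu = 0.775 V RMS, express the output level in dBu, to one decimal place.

+16.2 dBu

Input level: 20·log₁₀(0.132/0.775) = -15.37 dBu.
Output: -15.37 + 31.6 = +16.2 dBu.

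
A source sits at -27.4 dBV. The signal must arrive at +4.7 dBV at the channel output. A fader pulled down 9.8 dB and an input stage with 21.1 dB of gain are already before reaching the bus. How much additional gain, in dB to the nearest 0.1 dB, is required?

The required make-up gain is the shortfall in the dB sum.
G = +4.7 − (-27.4) + 9.8 − 21.1 = 20.8 dB.

20.8 dB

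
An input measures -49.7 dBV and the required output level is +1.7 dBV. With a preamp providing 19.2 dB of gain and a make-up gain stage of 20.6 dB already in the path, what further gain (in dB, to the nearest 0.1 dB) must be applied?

11.6 dB

The required make-up gain is the shortfall in the dB sum.
G = +1.7 − (-49.7) − 19.2 − 20.6 = 11.6 dB.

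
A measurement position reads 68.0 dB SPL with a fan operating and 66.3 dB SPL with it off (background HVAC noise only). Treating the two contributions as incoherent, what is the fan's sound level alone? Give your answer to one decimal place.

63.1 dB SPL

Subtract intensities: L_src = 10·log₁₀(10^(L_total/10) − 10^(L_bg/10)).
L_src = 10·log₁₀(10^(68.0/10) − 10^(66.3/10)) = 10·log₁₀(2044000) = 63.1 dB SPL.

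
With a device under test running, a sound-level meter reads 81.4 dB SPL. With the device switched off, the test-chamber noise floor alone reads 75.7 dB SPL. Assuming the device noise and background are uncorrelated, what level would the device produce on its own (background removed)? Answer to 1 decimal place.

Subtract intensities: L_src = 10·log₁₀(10^(L_total/10) − 10^(L_bg/10)).
L_src = 10·log₁₀(10^(81.4/10) − 10^(75.7/10)) = 10·log₁₀(100900000) = 80.0 dB SPL.

80.0 dB SPL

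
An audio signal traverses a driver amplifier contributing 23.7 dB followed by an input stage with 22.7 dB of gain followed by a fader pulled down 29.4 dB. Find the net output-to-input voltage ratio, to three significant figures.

Net gain = 23.7 + 22.7 + (−29.4) = 17.0 dB.
Voltage ratio = 10^(17.0/20) = 7.08.

7.08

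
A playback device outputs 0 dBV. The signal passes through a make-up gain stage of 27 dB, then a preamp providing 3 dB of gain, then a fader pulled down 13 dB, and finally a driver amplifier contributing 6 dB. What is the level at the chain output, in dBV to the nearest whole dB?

+23 dBV

In dB, series stages simply add:
0 + 27 + 3 − 13 + 6 = +23 dBV.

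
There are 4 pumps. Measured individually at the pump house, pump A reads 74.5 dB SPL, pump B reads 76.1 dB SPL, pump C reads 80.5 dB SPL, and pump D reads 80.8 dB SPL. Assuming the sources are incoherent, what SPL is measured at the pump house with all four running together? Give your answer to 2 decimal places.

84.79 dB SPL

Incoherent sources sum as intensities:
L_total = 10·log₁₀(10^(74.5/10) + 10^(76.1/10) + 10^(80.5/10) + 10^(80.8/10)) = 10·log₁₀(301400000) = 84.79 dB SPL.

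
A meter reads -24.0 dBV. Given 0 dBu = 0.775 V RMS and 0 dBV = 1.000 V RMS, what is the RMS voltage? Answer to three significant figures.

V = 1.000 V × 10^(-24.0/20).
= 1.000 × 0.06310 = 0.0631 V.

0.0631 V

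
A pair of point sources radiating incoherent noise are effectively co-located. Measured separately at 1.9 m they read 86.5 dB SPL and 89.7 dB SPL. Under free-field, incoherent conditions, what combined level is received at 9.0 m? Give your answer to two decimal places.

77.89 dB SPL

Combined at 1.9 m: 10·log₁₀(10^(86.5/10)+10^(89.7/10)) = 91.399 dB SPL.
Then apply −20·log₁₀(9.0/1.9) = -13.510 dB → 77.89 dB SPL.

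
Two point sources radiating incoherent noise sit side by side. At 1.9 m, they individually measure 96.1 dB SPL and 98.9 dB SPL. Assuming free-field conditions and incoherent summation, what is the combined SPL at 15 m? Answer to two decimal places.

82.79 dB SPL

Combined at 1.9 m: 10·log₁₀(10^(96.1/10)+10^(98.9/10)) = 100.732 dB SPL.
Then apply −20·log₁₀(15/1.9) = -17.947 dB → 82.79 dB SPL.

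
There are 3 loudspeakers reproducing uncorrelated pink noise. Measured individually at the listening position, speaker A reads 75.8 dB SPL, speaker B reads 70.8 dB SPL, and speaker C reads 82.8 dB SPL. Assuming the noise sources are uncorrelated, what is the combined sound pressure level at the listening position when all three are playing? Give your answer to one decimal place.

83.8 dB SPL

Add the sources as powers (linear), then convert back to dB:
L_total = 10·log₁₀(10^(75.8/10) + 10^(70.8/10) + 10^(82.8/10)) = 10·log₁₀(240600000) = 83.8 dB SPL.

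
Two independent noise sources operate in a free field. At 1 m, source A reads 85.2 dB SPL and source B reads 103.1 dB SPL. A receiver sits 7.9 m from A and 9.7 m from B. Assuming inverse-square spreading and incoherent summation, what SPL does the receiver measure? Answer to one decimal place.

At the listener: L_A = 85.2 − 20·log₁₀(7.9) = 67.25 dB; L_B = 103.1 − 20·log₁₀(9.7) = 83.36 dB.
Combined: 10·log₁₀(10^(67.25/10)+10^(83.36/10)) = 83.5 dB SPL.

83.5 dB SPL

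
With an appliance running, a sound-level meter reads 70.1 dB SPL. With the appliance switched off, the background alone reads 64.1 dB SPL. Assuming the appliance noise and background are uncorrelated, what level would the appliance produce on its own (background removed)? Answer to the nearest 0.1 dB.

Subtract intensities: L_src = 10·log₁₀(10^(L_total/10) − 10^(L_bg/10)).
L_src = 10·log₁₀(10^(70.1/10) − 10^(64.1/10)) = 10·log₁₀(7663000) = 68.8 dB SPL.

68.8 dB SPL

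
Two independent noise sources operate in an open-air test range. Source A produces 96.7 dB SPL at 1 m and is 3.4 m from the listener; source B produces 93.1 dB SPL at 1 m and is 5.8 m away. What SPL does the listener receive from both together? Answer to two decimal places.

At the listener: L_A = 96.7 − 20·log₁₀(3.4) = 86.070 dB; L_B = 93.1 − 20·log₁₀(5.8) = 77.831 dB.
Combined: 10·log₁₀(10^(86.070/10)+10^(77.831/10)) = 86.68 dB SPL.

86.68 dB SPL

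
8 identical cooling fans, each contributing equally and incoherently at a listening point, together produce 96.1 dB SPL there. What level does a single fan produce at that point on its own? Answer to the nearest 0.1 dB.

87.1 dB SPL

8 equal incoherent sources add 10·log₁₀(8) = 9.03 dB over one source.
L_one = 96.1 − 9.03 = 87.1 dB SPL.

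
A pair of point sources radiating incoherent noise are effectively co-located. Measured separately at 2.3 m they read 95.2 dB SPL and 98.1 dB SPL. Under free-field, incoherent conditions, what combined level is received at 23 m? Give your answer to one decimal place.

79.9 dB SPL

Combined at 2.3 m: 10·log₁₀(10^(95.2/10)+10^(98.1/10)) = 99.90 dB SPL.
Then apply −20·log₁₀(23/2.3) = -20.00 dB → 79.9 dB SPL.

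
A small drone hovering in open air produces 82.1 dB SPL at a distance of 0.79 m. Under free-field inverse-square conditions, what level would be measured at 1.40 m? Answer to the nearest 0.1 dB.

77.1 dB SPL

For a point source in a free field, ΔL = −20·log₁₀(d₂/d₁).
ΔL = −20·log₁₀(1.40/0.79) = -4.97 dB, so L₂ = 82.1 + (-4.97) = 77.1 dB SPL.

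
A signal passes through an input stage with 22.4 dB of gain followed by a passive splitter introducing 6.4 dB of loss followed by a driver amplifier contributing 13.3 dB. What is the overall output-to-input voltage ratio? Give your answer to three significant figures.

29.2

Net gain = 22.4 + (−6.4) + 13.3 = 29.3 dB.
Voltage ratio = 10^(29.3/20) = 29.2.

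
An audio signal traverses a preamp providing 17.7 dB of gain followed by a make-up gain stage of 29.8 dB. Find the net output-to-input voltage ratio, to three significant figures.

Net gain = 17.7 + 29.8 = 47.5 dB.
Voltage ratio = 10^(47.5/20) = 237.

237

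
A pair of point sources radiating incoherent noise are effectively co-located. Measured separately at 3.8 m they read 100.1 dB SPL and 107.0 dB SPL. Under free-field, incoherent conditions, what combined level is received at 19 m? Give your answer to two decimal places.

Combined at 3.8 m: 10·log₁₀(10^(100.1/10)+10^(107.0/10)) = 107.807 dB SPL.
Then apply −20·log₁₀(19/3.8) = -13.979 dB → 93.83 dB SPL.

93.83 dB SPL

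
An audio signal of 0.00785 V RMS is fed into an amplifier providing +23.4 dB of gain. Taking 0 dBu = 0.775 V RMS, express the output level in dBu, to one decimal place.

-16.5 dBu

Input level: 20·log₁₀(0.00785/0.775) = -39.89 dBu.
Output: -39.89 + 23.4 = -16.5 dBu.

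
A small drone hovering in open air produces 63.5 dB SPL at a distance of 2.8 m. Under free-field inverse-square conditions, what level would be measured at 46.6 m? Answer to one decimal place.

For a point source in a free field, ΔL = −20·log₁₀(d₂/d₁).
ΔL = −20·log₁₀(46.6/2.8) = -24.42 dB, so L₂ = 63.5 + (-24.42) = 39.1 dB SPL.

39.1 dB SPL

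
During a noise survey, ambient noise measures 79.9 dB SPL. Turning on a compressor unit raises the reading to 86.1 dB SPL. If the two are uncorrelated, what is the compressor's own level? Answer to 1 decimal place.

Remove the background by subtracting linear intensities:
L_src = 10·log₁₀(10^(86.1/10) − 10^(79.9/10)) = 10·log₁₀(309700000) = 84.9 dB SPL.

84.9 dB SPL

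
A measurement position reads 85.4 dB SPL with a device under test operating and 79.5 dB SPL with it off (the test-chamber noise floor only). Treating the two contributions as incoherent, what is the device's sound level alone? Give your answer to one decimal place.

84.1 dB SPL

Subtract intensities: L_src = 10·log₁₀(10^(L_total/10) − 10^(L_bg/10)).
L_src = 10·log₁₀(10^(85.4/10) − 10^(79.5/10)) = 10·log₁₀(257600000) = 84.1 dB SPL.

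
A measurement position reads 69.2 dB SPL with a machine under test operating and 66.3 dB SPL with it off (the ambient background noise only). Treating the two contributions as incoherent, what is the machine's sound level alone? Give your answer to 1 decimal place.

Remove the background by subtracting linear intensities:
L_src = 10·log₁₀(10^(69.2/10) − 10^(66.3/10)) = 10·log₁₀(4052000) = 66.1 dB SPL.

66.1 dB SPL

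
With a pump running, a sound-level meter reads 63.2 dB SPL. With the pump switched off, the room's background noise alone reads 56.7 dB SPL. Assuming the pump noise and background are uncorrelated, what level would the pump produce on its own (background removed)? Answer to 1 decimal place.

62.1 dB SPL

Subtract intensities: L_src = 10·log₁₀(10^(L_total/10) − 10^(L_bg/10)).
L_src = 10·log₁₀(10^(63.2/10) − 10^(56.7/10)) = 10·log₁₀(1622000) = 62.1 dB SPL.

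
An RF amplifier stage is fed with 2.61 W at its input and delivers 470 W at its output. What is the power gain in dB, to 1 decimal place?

22.6 dB

For a power ratio, dB = 10·log₁₀(P₂/P₁).
10·log₁₀(470/2.61) = 10·log₁₀(180.1) = 22.6 dB.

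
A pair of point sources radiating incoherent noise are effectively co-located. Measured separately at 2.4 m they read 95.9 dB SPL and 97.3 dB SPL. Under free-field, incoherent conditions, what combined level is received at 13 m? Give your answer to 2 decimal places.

84.99 dB SPL

Combined at 2.4 m: 10·log₁₀(10^(95.9/10)+10^(97.3/10)) = 99.666 dB SPL.
Then apply −20·log₁₀(13/2.4) = -14.675 dB → 84.99 dB SPL.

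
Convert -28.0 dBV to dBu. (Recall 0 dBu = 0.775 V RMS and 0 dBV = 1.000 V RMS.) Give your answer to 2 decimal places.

-25.79 dBu

The offset between the scales is 20·log₁₀(0.775/1.000) = −2.214 dB.
So dBu = -28.0 + 2.214 = -25.79 dBu.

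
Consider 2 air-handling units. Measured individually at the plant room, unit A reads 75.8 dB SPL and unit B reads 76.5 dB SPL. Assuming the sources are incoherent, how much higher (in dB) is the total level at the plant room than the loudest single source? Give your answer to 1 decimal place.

2.7 dB

Uncorrelated sources add in intensity (power), not in dB.
L_total = 10·log₁₀(10^(75.8/10) + 10^(76.5/10)) = 79.17 dB SPL.
Excess over the loudest (76.5 dB): 79.17 − 76.5 = 2.7 dB.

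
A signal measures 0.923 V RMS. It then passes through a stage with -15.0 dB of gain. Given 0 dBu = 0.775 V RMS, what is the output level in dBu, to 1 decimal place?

Input level: 20·log₁₀(0.923/0.775) = 1.52 dBu.
Output: 1.52 − 15.0 = -13.5 dBu.

-13.5 dBu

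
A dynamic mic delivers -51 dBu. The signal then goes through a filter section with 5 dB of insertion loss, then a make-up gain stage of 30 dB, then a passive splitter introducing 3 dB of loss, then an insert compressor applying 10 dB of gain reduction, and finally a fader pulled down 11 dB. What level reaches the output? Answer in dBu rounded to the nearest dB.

-50 dBu

Gain stages sum in dB:
-51 − 5 + 30 − 3 − 10 − 11 = -50 dBu.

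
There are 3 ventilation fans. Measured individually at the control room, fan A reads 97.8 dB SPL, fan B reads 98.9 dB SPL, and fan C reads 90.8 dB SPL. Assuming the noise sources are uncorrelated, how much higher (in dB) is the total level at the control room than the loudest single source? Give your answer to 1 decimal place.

Uncorrelated sources add in intensity (power), not in dB.
L_total = 10·log₁₀(10^(97.8/10) + 10^(98.9/10) + 10^(90.8/10)) = 101.76 dB SPL.
Excess over the loudest (98.9 dB): 101.76 − 98.9 = 2.9 dB.

2.9 dB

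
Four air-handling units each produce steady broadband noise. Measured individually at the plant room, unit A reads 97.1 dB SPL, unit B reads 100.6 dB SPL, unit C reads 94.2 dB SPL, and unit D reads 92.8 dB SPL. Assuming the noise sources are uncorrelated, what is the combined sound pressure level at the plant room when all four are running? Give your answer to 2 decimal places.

103.25 dB SPL

Uncorrelated sources add in intensity (power), not in dB.
L_total = 10·log₁₀(10^(97.1/10) + 10^(100.6/10) + 10^(94.2/10) + 10^(92.8/10)) = 10·log₁₀(21146000000) = 103.25 dB SPL.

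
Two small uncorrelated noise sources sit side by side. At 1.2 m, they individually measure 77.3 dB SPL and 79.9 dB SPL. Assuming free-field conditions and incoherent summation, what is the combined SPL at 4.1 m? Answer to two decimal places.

71.13 dB SPL

Combined at 1.2 m: 10·log₁₀(10^(77.3/10)+10^(79.9/10)) = 81.802 dB SPL.
Then apply −20·log₁₀(4.1/1.2) = -10.672 dB → 71.13 dB SPL.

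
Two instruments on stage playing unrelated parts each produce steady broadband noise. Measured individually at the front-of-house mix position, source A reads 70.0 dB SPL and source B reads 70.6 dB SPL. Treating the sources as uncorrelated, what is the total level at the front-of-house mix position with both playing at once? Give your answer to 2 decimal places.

Add the sources as powers (linear), then convert back to dB:
L_total = 10·log₁₀(10^(70.0/10) + 10^(70.6/10)) = 10·log₁₀(21480000) = 73.32 dB SPL.

73.32 dB SPL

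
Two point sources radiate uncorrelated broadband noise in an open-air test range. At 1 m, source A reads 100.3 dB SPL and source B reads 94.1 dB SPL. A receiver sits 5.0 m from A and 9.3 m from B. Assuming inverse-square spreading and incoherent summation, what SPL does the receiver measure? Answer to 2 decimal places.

86.61 dB SPL

At the listener: L_A = 100.3 − 20·log₁₀(5.0) = 86.321 dB; L_B = 94.1 − 20·log₁₀(9.3) = 74.730 dB.
Combined: 10·log₁₀(10^(86.321/10)+10^(74.730/10)) = 86.61 dB SPL.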